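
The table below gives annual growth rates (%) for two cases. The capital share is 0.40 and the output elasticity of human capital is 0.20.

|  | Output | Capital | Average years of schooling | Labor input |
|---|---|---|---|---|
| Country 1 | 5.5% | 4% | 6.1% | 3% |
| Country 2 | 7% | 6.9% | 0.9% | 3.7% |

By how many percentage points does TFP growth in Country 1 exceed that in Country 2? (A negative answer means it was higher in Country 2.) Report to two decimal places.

-1.10 percentage points

Labor's share = 1 − 0.4 − 0.2 = 0.4.
Country 1: TFP = 5.5 − 1.6 − 1.22 − 1.2 = 1.48%.
Country 2: TFP = 7 − 2.76 − 0.18 − 1.48 = 2.58%.
Difference = 1.48 − (2.58) = -1.1 pp.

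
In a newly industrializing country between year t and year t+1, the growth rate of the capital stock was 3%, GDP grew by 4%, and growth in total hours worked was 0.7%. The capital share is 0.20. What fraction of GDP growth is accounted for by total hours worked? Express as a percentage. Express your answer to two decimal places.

14.00%

Labor's share = 1 − 0.2 = 0.8.
Total hours worked contributed 0.8 × 0.7 = 0.56 pp.
Share of growth = 0.56 / 4 × 100 = 14%.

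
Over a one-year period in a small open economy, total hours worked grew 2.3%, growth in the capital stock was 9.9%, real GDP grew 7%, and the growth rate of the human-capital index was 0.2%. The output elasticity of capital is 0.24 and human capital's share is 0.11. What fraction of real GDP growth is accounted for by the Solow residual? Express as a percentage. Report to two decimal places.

Labor's share = 1 − 0.24 − 0.11 = 0.65.
The capital stock: 0.24 × 9.9 = 2.376 pp.
The human-capital index: 0.11 × 0.2 = 0.022 pp.
Total hours worked: 0.65 × 2.3 = 1.495 pp.
TFP growth = 7 − 3.893 = 3.107%.
TFP share of growth = 3.107 / 7 × 100 = 44.3857%.

44.39%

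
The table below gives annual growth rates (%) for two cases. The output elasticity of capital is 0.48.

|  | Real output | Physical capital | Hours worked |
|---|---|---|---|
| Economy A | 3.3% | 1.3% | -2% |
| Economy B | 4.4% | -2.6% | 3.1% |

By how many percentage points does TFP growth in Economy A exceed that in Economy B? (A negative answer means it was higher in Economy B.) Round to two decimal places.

Labor's share = 1 − 0.48 = 0.52.
Economy A: TFP = 3.3 − 0.624 + 1.04 = 3.716%.
Economy B: TFP = 4.4 + 1.248 − 1.612 = 4.036%.
Difference = 3.716 − (4.036) = -0.32 pp.

-0.32 percentage points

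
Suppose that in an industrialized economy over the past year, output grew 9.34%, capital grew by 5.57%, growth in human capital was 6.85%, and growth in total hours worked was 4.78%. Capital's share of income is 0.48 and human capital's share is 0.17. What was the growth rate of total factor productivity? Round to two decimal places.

3.83%

Labor's share = 1 − 0.48 − 0.17 = 0.35.
Capital: 0.48 × 5.57 = 2.6736 pp.
Human capital: 0.17 × 6.85 = 1.1645 pp.
Total hours worked: 0.35 × 4.78 = 1.673 pp.
TFP growth = 9.34 − 5.5111 = 3.8289%.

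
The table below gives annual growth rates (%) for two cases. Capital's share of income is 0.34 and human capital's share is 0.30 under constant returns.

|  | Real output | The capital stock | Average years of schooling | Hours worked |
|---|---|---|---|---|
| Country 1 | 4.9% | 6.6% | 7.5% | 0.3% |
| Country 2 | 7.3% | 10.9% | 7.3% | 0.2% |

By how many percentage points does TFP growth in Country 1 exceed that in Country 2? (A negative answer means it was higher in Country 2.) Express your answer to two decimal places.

Labor's share = 1 − 0.34 − 0.3 = 0.36.
Country 1: TFP = 4.9 − 2.244 − 2.25 − 0.108 = 0.298%.
Country 2: TFP = 7.3 − 3.706 − 2.19 − 0.072 = 1.332%.
Difference = 0.298 − (1.332) = -1.034 pp.

-1.03 percentage points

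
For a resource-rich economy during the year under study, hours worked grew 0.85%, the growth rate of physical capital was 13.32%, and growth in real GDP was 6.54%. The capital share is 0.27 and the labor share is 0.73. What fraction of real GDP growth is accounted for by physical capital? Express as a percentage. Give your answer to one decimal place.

55.0%

Physical capital contributed 0.27 × 13.32 = 3.5964 pp.
Share of growth = 3.5964 / 6.54 × 100 = 54.991%.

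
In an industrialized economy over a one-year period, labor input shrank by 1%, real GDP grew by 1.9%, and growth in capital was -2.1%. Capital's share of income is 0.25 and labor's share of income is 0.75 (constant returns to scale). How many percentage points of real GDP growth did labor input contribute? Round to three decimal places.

Labor's share = 1 − 0.25 = 0.75.
Contribution = share × growth = 0.75 × (-1) = -0.75 pp.

-0.750 percentage points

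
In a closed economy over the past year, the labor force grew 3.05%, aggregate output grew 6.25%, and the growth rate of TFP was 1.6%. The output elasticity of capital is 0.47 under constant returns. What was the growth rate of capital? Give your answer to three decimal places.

Capital grew 6.454%.

Labor's share = 1 − 0.47 = 0.53.
gY = gA + 0.53×3.05 + 0.47×g.
0.47×g = 6.25 − 1.6 − 1.6165 = 3.0335.
g = 3.0335 / 0.47 = 6.45426%.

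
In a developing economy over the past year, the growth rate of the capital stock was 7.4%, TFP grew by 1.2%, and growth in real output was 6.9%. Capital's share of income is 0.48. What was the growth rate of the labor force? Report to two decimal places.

Labor's share = 1 − 0.48 = 0.52.
gY = gA + 0.48×7.4 + 0.52×g.
0.52×g = 6.9 − 1.2 − 3.552 = 2.148.
g = 2.148 / 0.52 = 4.1308%.

The labor force growth was 4.13%.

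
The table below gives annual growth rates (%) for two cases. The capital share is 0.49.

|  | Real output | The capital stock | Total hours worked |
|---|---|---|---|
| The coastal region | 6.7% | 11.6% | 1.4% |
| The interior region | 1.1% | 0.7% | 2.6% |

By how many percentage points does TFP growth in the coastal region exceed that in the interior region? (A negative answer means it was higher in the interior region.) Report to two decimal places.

0.87 percentage points

Labor's share = 1 − 0.49 = 0.51.
The coastal region: TFP = 6.7 − 5.684 − 0.714 = 0.302%.
The interior region: TFP = 1.1 − 0.343 − 1.326 = -0.569%.
Difference = 0.302 − (-0.569) = 0.871 pp.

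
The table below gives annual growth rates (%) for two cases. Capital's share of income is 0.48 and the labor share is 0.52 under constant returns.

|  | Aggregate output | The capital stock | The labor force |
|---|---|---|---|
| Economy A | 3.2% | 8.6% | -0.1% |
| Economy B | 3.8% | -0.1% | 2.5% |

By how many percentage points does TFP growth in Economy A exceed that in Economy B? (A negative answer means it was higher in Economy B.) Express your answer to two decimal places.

-3.42 percentage points

Labor's share = 1 − 0.48 = 0.52.
Economy A: TFP = 3.2 − 4.128 + 0.052 = -0.876%.
Economy B: TFP = 3.8 + 0.048 − 1.3 = 2.548%.
Difference = -0.876 − (2.548) = -3.424 pp.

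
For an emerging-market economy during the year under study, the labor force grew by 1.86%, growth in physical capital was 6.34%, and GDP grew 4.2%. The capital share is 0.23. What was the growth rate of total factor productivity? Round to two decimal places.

1.31%

Labor's share = 1 − 0.23 = 0.77.
Physical capital: 0.23 × 6.34 = 1.4582 pp.
The labor force: 0.77 × 1.86 = 1.4322 pp.
TFP growth = 4.2 − 2.8904 = 1.3096%.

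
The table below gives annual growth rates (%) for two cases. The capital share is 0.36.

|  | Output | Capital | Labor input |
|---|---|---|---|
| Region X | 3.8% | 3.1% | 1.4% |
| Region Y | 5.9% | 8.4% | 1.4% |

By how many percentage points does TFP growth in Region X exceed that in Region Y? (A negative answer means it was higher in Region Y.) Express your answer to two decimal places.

Labor's share = 1 − 0.36 = 0.64.
Region X: TFP = 3.8 − 1.116 − 0.896 = 1.788%.
Region Y: TFP = 5.9 − 3.024 − 0.896 = 1.98%.
Difference = 1.788 − (1.98) = -0.192 pp.

-0.19 percentage points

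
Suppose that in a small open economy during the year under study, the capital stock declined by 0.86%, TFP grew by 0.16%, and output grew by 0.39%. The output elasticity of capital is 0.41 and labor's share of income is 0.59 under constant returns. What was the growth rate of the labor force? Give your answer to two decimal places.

The labor force grew 0.99%.

Labor's share = 1 − 0.41 = 0.59.
gY = gA + 0.41×(-0.86) + 0.59×g.
0.59×g = 0.39 − 0.16 + 0.3526 = 0.5826.
g = 0.5826 / 0.59 = 0.9875%.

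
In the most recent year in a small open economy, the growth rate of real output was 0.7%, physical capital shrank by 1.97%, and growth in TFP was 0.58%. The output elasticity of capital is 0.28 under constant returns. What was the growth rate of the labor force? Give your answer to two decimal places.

The labor force grew 0.93%.

Labor's share = 1 − 0.28 = 0.72.
gY = gA + 0.28×(-1.97) + 0.72×g.
0.72×g = 0.7 − 0.58 + 0.5516 = 0.6716.
g = 0.6716 / 0.72 = 0.9328%.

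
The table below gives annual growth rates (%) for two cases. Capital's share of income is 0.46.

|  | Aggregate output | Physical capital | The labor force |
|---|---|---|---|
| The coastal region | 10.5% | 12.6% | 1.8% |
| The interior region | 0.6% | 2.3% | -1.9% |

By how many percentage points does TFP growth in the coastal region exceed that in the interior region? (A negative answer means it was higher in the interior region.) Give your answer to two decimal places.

Labor's share = 1 − 0.46 = 0.54.
The coastal region: TFP = 10.5 − 5.796 − 0.972 = 3.732%.
The interior region: TFP = 0.6 − 1.058 + 1.026 = 0.568%.
Difference = 3.732 − (0.568) = 3.164 pp.

3.16 percentage points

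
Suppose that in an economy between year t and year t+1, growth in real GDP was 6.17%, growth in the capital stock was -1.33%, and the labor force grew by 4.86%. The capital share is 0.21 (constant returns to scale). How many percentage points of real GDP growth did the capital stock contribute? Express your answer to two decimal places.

Contribution = share × growth = 0.21 × (-1.33) = -0.2793 pp.

-0.28 percentage points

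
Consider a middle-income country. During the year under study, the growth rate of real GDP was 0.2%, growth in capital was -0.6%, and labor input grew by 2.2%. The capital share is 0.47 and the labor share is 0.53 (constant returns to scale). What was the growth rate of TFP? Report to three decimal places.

-0.684%

Labor's share = 1 − 0.47 = 0.53.
Capital: 0.47 × (-0.6) = -0.282 pp.
Labor input: 0.53 × 2.2 = 1.166 pp.
TFP growth = 0.2 − 0.884 = -0.684%.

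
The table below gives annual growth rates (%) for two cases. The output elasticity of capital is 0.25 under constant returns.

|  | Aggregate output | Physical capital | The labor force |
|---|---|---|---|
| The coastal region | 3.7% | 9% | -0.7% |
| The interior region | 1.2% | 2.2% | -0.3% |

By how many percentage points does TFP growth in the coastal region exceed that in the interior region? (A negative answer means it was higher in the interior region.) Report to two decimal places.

1.10 percentage points

Labor's share = 1 − 0.25 = 0.75.
The coastal region: TFP = 3.7 − 2.25 + 0.525 = 1.975%.
The interior region: TFP = 1.2 − 0.55 + 0.225 = 0.875%.
Difference = 1.975 − (0.875) = 1.1 pp.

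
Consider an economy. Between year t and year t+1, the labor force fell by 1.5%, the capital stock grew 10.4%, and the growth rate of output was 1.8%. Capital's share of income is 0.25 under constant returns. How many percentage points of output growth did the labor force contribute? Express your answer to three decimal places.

-1.125 percentage points

Labor's share = 1 − 0.25 = 0.75.
Contribution = share × growth = 0.75 × (-1.5) = -1.125 pp.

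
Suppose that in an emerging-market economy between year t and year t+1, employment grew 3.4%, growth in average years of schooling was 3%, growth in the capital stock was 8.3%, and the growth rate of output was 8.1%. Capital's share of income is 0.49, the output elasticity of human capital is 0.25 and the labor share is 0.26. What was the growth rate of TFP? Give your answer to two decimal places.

Labor's share = 1 − 0.49 − 0.25 = 0.26.
The capital stock: 0.49 × 8.3 = 4.067 pp.
Average years of schooling: 0.25 × 3 = 0.75 pp.
Employment: 0.26 × 3.4 = 0.884 pp.
TFP growth = 8.1 − 5.701 = 2.399%.

TFP growth was 2.40%.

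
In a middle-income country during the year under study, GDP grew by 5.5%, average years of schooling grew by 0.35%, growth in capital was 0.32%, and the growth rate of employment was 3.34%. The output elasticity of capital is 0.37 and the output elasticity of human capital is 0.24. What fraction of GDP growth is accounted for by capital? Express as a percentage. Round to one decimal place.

2.2%

Capital contributed 0.37 × 0.32 = 0.1184 pp.
Share of growth = 0.1184 / 5.5 × 100 = 2.153%.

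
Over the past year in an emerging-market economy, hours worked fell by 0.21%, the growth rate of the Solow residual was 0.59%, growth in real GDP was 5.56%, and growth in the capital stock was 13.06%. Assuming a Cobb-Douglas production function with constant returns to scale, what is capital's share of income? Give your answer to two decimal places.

gY = gA + α·gK + (1−α)·gL, so gY − gA − gL = α(gK − gL).
5.56 − 0.59 + 0.21 = α × (13.06 − (-0.21)).
5.18 = 13.27 α, so α = 0.3904.

0.39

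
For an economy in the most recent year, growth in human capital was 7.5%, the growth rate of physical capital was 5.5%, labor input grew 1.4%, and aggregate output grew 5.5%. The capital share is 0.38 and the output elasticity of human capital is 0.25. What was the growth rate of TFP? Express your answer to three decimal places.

Labor's share = 1 − 0.38 − 0.25 = 0.37.
Physical capital: 0.38 × 5.5 = 2.09 pp.
Human capital: 0.25 × 7.5 = 1.875 pp.
Labor input: 0.37 × 1.4 = 0.518 pp.
TFP growth = 5.5 − 4.483 = 1.017%.

1.017%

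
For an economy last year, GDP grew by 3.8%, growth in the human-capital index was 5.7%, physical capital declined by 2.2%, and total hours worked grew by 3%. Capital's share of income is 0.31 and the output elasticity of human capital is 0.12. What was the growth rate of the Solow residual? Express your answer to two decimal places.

The Solow residual grew 2.09%.

Labor's share = 1 − 0.31 − 0.12 = 0.57.
Physical capital: 0.31 × (-2.2) = -0.682 pp.
The human-capital index: 0.12 × 5.7 = 0.684 pp.
Total hours worked: 0.57 × 3 = 1.71 pp.
TFP growth = 3.8 − 1.712 = 2.088%.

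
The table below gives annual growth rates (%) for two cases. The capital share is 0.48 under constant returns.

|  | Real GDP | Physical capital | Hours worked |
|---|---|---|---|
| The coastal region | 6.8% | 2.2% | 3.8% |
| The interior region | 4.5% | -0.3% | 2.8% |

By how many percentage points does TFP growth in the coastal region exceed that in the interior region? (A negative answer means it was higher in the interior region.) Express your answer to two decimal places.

0.58 percentage points

Labor's share = 1 − 0.48 = 0.52.
The coastal region: TFP = 6.8 − 1.056 − 1.976 = 3.768%.
The interior region: TFP = 4.5 + 0.144 − 1.456 = 3.188%.
Difference = 3.768 − (3.188) = 0.58 pp.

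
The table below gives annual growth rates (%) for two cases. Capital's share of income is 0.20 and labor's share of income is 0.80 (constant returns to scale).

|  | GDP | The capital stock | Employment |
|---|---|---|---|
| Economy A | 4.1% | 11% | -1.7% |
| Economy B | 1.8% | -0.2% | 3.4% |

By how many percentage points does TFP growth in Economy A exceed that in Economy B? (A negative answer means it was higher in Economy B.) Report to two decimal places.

Labor's share = 1 − 0.2 = 0.8.
Economy A: TFP = 4.1 − 2.2 + 1.36 = 3.26%.
Economy B: TFP = 1.8 + 0.04 − 2.72 = -0.88%.
Difference = 3.26 − (-0.88) = 4.14 pp.

4.14 percentage points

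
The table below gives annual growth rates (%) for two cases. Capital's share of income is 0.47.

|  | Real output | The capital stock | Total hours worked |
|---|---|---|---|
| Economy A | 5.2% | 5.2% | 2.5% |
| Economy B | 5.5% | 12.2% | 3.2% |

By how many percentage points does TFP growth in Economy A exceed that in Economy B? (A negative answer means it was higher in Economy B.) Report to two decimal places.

Labor's share = 1 − 0.47 = 0.53.
Economy A: TFP = 5.2 − 2.444 − 1.325 = 1.431%.
Economy B: TFP = 5.5 − 5.734 − 1.696 = -1.93%.
Difference = 1.431 − (-1.93) = 3.361 pp.

3.36 percentage points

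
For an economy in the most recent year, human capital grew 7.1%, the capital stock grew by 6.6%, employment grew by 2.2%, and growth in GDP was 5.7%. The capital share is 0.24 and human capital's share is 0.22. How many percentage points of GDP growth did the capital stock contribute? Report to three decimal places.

Contribution = share × growth = 0.24 × 6.6 = 1.584 pp.

1.584 pp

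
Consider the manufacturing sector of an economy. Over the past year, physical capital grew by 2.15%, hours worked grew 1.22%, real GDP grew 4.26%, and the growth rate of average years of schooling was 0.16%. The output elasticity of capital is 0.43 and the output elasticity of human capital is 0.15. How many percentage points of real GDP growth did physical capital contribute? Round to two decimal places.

0.92

Contribution = share × growth = 0.43 × 2.15 = 0.9245 pp.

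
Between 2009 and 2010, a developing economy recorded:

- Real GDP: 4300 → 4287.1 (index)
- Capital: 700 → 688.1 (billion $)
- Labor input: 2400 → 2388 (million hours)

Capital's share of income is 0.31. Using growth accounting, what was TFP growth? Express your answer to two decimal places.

Real GDP growth = (4287.1 − 4300) / 4300 = -0.3%.
Capital growth = (688.1 − 700) / 700 = -1.7%.
Labor input growth = (2388 − 2400) / 2400 = -0.5%.
Labor's share = 1 − 0.31 = 0.69.
Capital: 0.31 × (-1.7) = -0.527 pp.
Labor input: 0.69 × (-0.5) = -0.345 pp.
TFP growth = -0.3 + 0.872 = 0.572%.

TFP grew 0.57%.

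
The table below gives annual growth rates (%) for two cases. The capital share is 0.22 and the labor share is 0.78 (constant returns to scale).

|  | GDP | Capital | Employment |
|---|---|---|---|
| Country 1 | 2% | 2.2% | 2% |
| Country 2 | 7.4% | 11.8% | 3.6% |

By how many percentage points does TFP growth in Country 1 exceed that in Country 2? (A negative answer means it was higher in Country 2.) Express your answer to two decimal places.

Labor's share = 1 − 0.22 = 0.78.
Country 1: TFP = 2 − 0.484 − 1.56 = -0.044%.
Country 2: TFP = 7.4 − 2.596 − 2.808 = 1.996%.
Difference = -0.044 − (1.996) = -2.04 pp.

-2.04 percentage points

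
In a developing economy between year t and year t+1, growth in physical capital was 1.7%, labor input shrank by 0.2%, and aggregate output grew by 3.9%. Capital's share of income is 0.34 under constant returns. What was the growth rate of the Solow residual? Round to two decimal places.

The Solow residual grew 3.45%.

Labor's share = 1 − 0.34 = 0.66.
Physical capital: 0.34 × 1.7 = 0.578 pp.
Labor input: 0.66 × (-0.2) = -0.132 pp.
TFP growth = 3.9 − 0.446 = 3.454%.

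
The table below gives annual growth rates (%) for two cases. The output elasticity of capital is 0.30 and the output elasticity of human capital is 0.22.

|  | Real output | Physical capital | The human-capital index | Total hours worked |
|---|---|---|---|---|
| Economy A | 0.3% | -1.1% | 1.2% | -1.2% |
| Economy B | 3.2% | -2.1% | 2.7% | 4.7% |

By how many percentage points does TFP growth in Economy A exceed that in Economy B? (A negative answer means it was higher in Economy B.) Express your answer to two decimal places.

-0.04 percentage points

Labor's share = 1 − 0.3 − 0.22 = 0.48.
Economy A: TFP = 0.3 + 0.33 − 0.264 + 0.576 = 0.942%.
Economy B: TFP = 3.2 + 0.63 − 0.594 − 2.256 = 0.98%.
Difference = 0.942 − (0.98) = -0.038 pp.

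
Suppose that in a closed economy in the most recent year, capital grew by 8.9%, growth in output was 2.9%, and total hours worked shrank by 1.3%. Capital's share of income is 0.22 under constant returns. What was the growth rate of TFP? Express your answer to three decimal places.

1.956%

Labor's share = 1 − 0.22 = 0.78.
Capital: 0.22 × 8.9 = 1.958 pp.
Total hours worked: 0.78 × (-1.3) = -1.014 pp.
TFP growth = 2.9 − 0.944 = 1.956%.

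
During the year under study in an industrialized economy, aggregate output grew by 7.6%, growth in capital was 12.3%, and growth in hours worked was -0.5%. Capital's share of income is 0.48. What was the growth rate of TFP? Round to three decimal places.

Labor's share = 1 − 0.48 = 0.52.
Capital: 0.48 × 12.3 = 5.904 pp.
Hours worked: 0.52 × (-0.5) = -0.26 pp.
TFP growth = 7.6 − 5.644 = 1.956%.

TFP grew 1.956%.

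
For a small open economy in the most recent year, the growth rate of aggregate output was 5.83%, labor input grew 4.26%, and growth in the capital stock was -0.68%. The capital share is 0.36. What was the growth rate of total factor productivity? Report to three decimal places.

Labor's share = 1 − 0.36 = 0.64.
The capital stock: 0.36 × (-0.68) = -0.2448 pp.
Labor input: 0.64 × 4.26 = 2.7264 pp.
TFP growth = 5.83 − 2.4816 = 3.3484%.

3.348%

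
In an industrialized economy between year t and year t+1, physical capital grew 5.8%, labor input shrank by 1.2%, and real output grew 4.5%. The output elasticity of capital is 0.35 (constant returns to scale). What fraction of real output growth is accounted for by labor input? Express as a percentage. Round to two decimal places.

Labor's share = 1 − 0.35 = 0.65.
Labor input contributed 0.65 × (-1.2) = -0.78 pp.
Share of growth = -0.78 / 4.5 × 100 = -17.3333%.

-17.33%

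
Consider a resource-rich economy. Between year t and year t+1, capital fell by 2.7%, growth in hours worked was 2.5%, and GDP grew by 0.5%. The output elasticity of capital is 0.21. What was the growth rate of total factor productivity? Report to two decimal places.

-0.91%

Labor's share = 1 − 0.21 = 0.79.
Capital: 0.21 × (-2.7) = -0.567 pp.
Hours worked: 0.79 × 2.5 = 1.975 pp.
TFP growth = 0.5 − 1.408 = -0.908%.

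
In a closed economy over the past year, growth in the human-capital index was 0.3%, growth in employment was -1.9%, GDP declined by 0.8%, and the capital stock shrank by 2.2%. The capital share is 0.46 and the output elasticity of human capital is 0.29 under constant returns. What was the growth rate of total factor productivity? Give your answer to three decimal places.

Labor's share = 1 − 0.46 − 0.29 = 0.25.
The capital stock: 0.46 × (-2.2) = -1.012 pp.
The human-capital index: 0.29 × 0.3 = 0.087 pp.
Employment: 0.25 × (-1.9) = -0.475 pp.
TFP growth = -0.8 + 1.4 = 0.6%.

0.600%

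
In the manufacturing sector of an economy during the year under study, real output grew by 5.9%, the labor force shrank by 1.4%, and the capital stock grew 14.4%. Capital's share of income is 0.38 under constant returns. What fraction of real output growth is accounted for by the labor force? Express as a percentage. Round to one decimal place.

Labor's share = 1 − 0.38 = 0.62.
The labor force contributed 0.62 × (-1.4) = -0.868 pp.
Share of growth = -0.868 / 5.9 × 100 = -14.712%.

-14.7%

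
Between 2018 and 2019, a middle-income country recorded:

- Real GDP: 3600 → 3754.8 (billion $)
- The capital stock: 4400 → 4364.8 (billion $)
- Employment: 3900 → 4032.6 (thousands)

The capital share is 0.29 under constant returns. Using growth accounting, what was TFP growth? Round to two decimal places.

Real GDP growth = (3754.8 − 3600) / 3600 = 4.3%.
The capital stock growth = (4364.8 − 4400) / 4400 = -0.8%.
Employment growth = (4032.6 − 3900) / 3900 = 3.4%.
Labor's share = 1 − 0.29 = 0.71.
The capital stock: 0.29 × (-0.8) = -0.232 pp.
Employment: 0.71 × 3.4 = 2.414 pp.
TFP growth = 4.3 − 2.182 = 2.118%.

2.12%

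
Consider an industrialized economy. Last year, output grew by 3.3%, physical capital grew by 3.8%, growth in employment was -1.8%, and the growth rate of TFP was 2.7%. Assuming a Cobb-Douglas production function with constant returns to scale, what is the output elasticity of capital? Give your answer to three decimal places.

α = 0.429

gY = gA + α·gK + (1−α)·gL, so gY − gA − gL = α(gK − gL).
3.3 − 2.7 + 1.8 = α × (3.8 − (-1.8)).
2.4 = 5.6 α, so α = 0.42857.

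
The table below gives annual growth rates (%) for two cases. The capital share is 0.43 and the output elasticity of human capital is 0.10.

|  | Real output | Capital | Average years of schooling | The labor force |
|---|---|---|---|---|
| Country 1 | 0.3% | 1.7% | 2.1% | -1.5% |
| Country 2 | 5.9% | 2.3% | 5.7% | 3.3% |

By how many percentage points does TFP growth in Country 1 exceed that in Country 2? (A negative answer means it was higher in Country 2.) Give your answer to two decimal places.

Labor's share = 1 − 0.43 − 0.1 = 0.47.
Country 1: TFP = 0.3 − 0.731 − 0.21 + 0.705 = 0.064%.
Country 2: TFP = 5.9 − 0.989 − 0.57 − 1.551 = 2.79%.
Difference = 0.064 − (2.79) = -2.726 pp.

-2.73 percentage points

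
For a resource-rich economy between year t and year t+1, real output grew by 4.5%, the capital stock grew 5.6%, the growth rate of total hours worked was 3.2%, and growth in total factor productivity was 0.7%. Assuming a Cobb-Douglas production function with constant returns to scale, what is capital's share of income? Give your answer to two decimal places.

0.25

gY = gA + α·gK + (1−α)·gL, so gY − gA − gL = α(gK − gL).
4.5 − 0.7 − 3.2 = α × (5.6 − 3.2).
0.6 = 2.4 α, so α = 0.25.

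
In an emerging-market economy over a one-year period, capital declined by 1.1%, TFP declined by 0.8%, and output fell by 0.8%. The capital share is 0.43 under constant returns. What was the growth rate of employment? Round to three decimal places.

0.830%

Labor's share = 1 − 0.43 = 0.57.
gY = gA + 0.43×(-1.1) + 0.57×g.
0.57×g = -0.8 + 0.8 + 0.473 = 0.473.
g = 0.473 / 0.57 = 0.82982%.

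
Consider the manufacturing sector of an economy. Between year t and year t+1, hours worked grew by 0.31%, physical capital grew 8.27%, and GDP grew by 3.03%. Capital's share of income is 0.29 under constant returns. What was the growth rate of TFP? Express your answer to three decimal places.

Labor's share = 1 − 0.29 = 0.71.
Physical capital: 0.29 × 8.27 = 2.3983 pp.
Hours worked: 0.71 × 0.31 = 0.2201 pp.
TFP growth = 3.03 − 2.6184 = 0.4116%.

TFP growth was 0.412%.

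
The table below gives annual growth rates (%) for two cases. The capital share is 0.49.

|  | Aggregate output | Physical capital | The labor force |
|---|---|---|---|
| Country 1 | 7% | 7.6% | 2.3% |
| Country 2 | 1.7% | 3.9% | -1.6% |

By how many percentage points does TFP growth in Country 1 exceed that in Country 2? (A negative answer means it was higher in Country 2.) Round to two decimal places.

1.50 percentage points

Labor's share = 1 − 0.49 = 0.51.
Country 1: TFP = 7 − 3.724 − 1.173 = 2.103%.
Country 2: TFP = 1.7 − 1.911 + 0.816 = 0.605%.
Difference = 2.103 − (0.605) = 1.498 pp.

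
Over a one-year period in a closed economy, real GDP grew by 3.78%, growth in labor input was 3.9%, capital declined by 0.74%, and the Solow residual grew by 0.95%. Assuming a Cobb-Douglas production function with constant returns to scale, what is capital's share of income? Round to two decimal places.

α = 0.23

gY = gA + α·gK + (1−α)·gL, so gY − gA − gL = α(gK − gL).
3.78 − 0.95 − 3.9 = α × (-0.74 − 3.9).
-1.07 = -4.64 α, so α = 0.2306.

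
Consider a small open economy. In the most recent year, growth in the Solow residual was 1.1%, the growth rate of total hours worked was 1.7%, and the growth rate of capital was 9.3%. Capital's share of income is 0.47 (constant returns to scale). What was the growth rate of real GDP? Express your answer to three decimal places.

6.372%

Labor's share = 1 − 0.47 = 0.53.
Capital: 0.47 × 9.3 = 4.371 pp.
Total hours worked: 0.53 × 1.7 = 0.901 pp.
Output growth = 1.1 + 5.272 = 6.372%.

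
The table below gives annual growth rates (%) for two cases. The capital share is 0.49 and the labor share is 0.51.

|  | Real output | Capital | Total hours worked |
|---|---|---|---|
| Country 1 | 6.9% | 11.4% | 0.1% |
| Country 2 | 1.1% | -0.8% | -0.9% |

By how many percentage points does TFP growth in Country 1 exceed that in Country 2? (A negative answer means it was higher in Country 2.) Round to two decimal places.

Labor's share = 1 − 0.49 = 0.51.
Country 1: TFP = 6.9 − 5.586 − 0.051 = 1.263%.
Country 2: TFP = 1.1 + 0.392 + 0.459 = 1.951%.
Difference = 1.263 − (1.951) = -0.688 pp.

-0.69 percentage points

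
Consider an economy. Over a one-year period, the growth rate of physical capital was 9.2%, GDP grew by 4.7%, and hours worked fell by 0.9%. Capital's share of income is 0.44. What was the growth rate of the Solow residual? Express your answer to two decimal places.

The Solow residual grew 1.16%.

Labor's share = 1 − 0.44 = 0.56.
Physical capital: 0.44 × 9.2 = 4.048 pp.
Hours worked: 0.56 × (-0.9) = -0.504 pp.
TFP growth = 4.7 − 3.544 = 1.156%.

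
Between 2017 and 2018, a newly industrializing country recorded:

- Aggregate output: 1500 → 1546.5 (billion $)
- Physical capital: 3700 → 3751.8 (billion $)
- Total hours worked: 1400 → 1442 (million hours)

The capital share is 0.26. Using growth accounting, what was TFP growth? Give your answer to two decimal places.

Aggregate output growth = (1546.5 − 1500) / 1500 = 3.1%.
Physical capital growth = (3751.8 − 3700) / 3700 = 1.4%.
Total hours worked growth = (1442 − 1400) / 1400 = 3%.
Labor's share = 1 − 0.26 = 0.74.
Physical capital: 0.26 × 1.4 = 0.364 pp.
Total hours worked: 0.74 × 3 = 2.22 pp.
TFP growth = 3.1 − 2.584 = 0.516%.

0.52%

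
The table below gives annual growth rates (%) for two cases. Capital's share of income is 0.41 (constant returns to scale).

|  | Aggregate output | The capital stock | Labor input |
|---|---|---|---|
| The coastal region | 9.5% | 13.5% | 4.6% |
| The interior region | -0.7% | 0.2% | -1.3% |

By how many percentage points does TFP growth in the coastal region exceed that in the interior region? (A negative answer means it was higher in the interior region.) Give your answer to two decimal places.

1.27 percentage points

Labor's share = 1 − 0.41 = 0.59.
The coastal region: TFP = 9.5 − 5.535 − 2.714 = 1.251%.
The interior region: TFP = -0.7 − 0.082 + 0.767 = -0.015%.
Difference = 1.251 − (-0.015) = 1.266 pp.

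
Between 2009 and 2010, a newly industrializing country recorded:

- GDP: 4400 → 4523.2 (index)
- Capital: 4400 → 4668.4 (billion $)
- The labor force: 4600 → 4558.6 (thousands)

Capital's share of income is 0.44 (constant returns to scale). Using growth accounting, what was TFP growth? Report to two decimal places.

0.62%

GDP growth = (4523.2 − 4400) / 4400 = 2.8%.
Capital growth = (4668.4 − 4400) / 4400 = 6.1%.
The labor force growth = (4558.6 − 4600) / 4600 = -0.9%.
Labor's share = 1 − 0.44 = 0.56.
Capital: 0.44 × 6.1 = 2.684 pp.
The labor force: 0.56 × (-0.9) = -0.504 pp.
TFP growth = 2.8 − 2.18 = 0.62%.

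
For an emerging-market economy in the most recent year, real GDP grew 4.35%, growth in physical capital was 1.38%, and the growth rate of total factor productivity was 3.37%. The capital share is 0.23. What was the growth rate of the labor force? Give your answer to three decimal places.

Labor's share = 1 − 0.23 = 0.77.
gY = gA + 0.23×1.38 + 0.77×g.
0.77×g = 4.35 − 3.37 − 0.3174 = 0.6626.
g = 0.6626 / 0.77 = 0.86052%.

0.861%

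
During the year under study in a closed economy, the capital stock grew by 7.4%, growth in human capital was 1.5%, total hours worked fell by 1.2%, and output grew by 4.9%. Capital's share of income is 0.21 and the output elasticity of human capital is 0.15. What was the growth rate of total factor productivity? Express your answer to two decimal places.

Labor's share = 1 − 0.21 − 0.15 = 0.64.
The capital stock: 0.21 × 7.4 = 1.554 pp.
Human capital: 0.15 × 1.5 = 0.225 pp.
Total hours worked: 0.64 × (-1.2) = -0.768 pp.
TFP growth = 4.9 − 1.011 = 3.889%.

Total factor productivity grew 3.89%.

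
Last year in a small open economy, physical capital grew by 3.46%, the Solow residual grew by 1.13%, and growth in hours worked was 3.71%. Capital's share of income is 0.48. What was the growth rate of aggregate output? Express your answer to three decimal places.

4.720%

Labor's share = 1 − 0.48 = 0.52.
Physical capital: 0.48 × 3.46 = 1.6608 pp.
Hours worked: 0.52 × 3.71 = 1.9292 pp.
Output growth = 1.13 + 3.59 = 4.72%.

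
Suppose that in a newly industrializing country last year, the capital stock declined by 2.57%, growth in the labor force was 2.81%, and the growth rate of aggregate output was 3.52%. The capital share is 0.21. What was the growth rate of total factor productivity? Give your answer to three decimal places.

Total factor productivity grew 1.840%.

Labor's share = 1 − 0.21 = 0.79.
The capital stock: 0.21 × (-2.57) = -0.5397 pp.
The labor force: 0.79 × 2.81 = 2.2199 pp.
TFP growth = 3.52 − 1.6802 = 1.8398%.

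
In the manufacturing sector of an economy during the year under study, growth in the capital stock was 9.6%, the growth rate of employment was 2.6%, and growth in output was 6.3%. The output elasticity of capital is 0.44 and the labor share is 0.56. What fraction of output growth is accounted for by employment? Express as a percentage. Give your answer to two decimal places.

Labor's share = 1 − 0.44 = 0.56.
Employment contributed 0.56 × 2.6 = 1.456 pp.
Share of growth = 1.456 / 6.3 × 100 = 23.1111%.

23.11%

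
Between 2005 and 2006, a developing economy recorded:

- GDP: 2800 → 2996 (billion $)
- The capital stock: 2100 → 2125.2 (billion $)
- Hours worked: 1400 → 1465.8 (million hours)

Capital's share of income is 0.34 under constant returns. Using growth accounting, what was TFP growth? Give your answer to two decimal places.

GDP growth = (2996 − 2800) / 2800 = 7%.
The capital stock growth = (2125.2 − 2100) / 2100 = 1.2%.
Hours worked growth = (1465.8 − 1400) / 1400 = 4.7%.
Labor's share = 1 − 0.34 = 0.66.
The capital stock: 0.34 × 1.2 = 0.408 pp.
Hours worked: 0.66 × 4.7 = 3.102 pp.
TFP growth = 7 − 3.51 = 3.49%.

3.49%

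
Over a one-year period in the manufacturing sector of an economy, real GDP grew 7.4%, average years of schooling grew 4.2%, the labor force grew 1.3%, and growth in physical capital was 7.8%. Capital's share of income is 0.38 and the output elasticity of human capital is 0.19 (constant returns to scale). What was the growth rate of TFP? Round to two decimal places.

Labor's share = 1 − 0.38 − 0.19 = 0.43.
Physical capital: 0.38 × 7.8 = 2.964 pp.
Average years of schooling: 0.19 × 4.2 = 0.798 pp.
The labor force: 0.43 × 1.3 = 0.559 pp.
TFP growth = 7.4 − 4.321 = 3.079%.

3.08%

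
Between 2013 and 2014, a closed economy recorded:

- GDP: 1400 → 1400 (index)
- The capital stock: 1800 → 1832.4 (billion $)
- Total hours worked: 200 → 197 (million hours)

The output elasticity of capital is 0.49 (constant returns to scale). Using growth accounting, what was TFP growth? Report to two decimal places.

-0.12%

GDP growth = (1400 − 1400) / 1400 = 0%.
The capital stock growth = (1832.4 − 1800) / 1800 = 1.8%.
Total hours worked growth = (197 − 200) / 200 = -1.5%.
Labor's share = 1 − 0.49 = 0.51.
The capital stock: 0.49 × 1.8 = 0.882 pp.
Total hours worked: 0.51 × (-1.5) = -0.765 pp.
TFP growth = 0 − 0.117 = -0.117%.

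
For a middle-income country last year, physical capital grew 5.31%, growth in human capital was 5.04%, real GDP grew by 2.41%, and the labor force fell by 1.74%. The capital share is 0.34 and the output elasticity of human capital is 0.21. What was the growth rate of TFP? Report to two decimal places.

TFP growth was 0.33%.

Labor's share = 1 − 0.34 − 0.21 = 0.45.
Physical capital: 0.34 × 5.31 = 1.8054 pp.
Human capital: 0.21 × 5.04 = 1.0584 pp.
The labor force: 0.45 × (-1.74) = -0.783 pp.
TFP growth = 2.41 − 2.0808 = 0.3292%.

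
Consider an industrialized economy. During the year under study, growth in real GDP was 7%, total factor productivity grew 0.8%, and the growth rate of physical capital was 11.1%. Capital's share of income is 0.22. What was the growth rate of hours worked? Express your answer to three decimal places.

Labor's share = 1 − 0.22 = 0.78.
gY = gA + 0.22×11.1 + 0.78×g.
0.78×g = 7 − 0.8 − 2.442 = 3.758.
g = 3.758 / 0.78 = 4.81795%.

4.818%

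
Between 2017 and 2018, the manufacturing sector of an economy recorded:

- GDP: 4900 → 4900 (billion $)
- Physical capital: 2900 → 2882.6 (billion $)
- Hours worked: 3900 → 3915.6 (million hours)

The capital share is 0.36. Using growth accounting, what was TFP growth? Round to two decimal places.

-0.04%

GDP growth = (4900 − 4900) / 4900 = 0%.
Physical capital growth = (2882.6 − 2900) / 2900 = -0.6%.
Hours worked growth = (3915.6 − 3900) / 3900 = 0.4%.
Labor's share = 1 − 0.36 = 0.64.
Physical capital: 0.36 × (-0.6) = -0.216 pp.
Hours worked: 0.64 × 0.4 = 0.256 pp.
TFP growth = 0 − 0.04 = -0.04%.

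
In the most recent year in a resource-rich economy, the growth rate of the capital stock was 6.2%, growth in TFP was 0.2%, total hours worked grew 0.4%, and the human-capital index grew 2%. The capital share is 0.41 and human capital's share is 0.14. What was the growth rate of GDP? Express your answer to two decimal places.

GDP growth was 3.20%.

Labor's share = 1 − 0.41 − 0.14 = 0.45.
The capital stock: 0.41 × 6.2 = 2.542 pp.
The human-capital index: 0.14 × 2 = 0.28 pp.
Total hours worked: 0.45 × 0.4 = 0.18 pp.
Output growth = 0.2 + 3.002 = 3.202%.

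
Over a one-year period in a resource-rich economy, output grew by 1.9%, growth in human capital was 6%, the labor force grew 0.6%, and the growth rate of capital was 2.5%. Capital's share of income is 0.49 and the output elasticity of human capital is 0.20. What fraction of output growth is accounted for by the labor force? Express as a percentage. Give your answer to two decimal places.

Labor's share = 1 − 0.49 − 0.2 = 0.31.
The labor force contributed 0.31 × 0.6 = 0.186 pp.
Share of growth = 0.186 / 1.9 × 100 = 9.7895%.

9.79%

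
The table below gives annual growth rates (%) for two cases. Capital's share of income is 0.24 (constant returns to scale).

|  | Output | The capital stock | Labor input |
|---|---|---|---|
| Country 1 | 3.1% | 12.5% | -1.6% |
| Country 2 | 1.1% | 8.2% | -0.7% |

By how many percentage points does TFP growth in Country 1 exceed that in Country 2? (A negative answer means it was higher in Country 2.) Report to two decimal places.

1.65 percentage points

Labor's share = 1 − 0.24 = 0.76.
Country 1: TFP = 3.1 − 3 + 1.216 = 1.316%.
Country 2: TFP = 1.1 − 1.968 + 0.532 = -0.336%.
Difference = 1.316 − (-0.336) = 1.652 pp.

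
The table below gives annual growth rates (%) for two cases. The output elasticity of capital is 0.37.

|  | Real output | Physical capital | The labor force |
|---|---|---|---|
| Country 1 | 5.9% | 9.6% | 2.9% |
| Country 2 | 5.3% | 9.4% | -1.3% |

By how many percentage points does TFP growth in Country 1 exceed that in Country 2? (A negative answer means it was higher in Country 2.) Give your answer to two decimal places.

Labor's share = 1 − 0.37 = 0.63.
Country 1: TFP = 5.9 − 3.552 − 1.827 = 0.521%.
Country 2: TFP = 5.3 − 3.478 + 0.819 = 2.641%.
Difference = 0.521 − (2.641) = -2.12 pp.

-2.12 percentage points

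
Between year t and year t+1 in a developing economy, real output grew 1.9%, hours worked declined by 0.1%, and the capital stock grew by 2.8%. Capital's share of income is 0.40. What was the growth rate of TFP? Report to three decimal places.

Labor's share = 1 − 0.4 = 0.6.
The capital stock: 0.4 × 2.8 = 1.12 pp.
Hours worked: 0.6 × (-0.1) = -0.06 pp.
TFP growth = 1.9 − 1.06 = 0.84%.

TFP grew 0.840%.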